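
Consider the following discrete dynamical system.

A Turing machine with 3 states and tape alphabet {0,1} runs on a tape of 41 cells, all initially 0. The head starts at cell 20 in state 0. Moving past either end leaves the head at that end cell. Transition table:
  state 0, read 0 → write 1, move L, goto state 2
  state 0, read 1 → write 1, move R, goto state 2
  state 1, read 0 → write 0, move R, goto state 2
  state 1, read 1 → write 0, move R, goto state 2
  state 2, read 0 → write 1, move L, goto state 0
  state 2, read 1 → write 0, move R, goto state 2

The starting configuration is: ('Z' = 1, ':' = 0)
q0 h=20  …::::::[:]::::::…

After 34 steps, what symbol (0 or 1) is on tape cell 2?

0

0) q0 h=20  …::::::[:]::::::…
1) q2 h=19  …::::::[:]Z:::::…
2) q0 h=18  …::::::[:]ZZ::::…
3) q2 h=17  …::::::[:]ZZZ:::…
4) q0 h=16  …::::::[:]ZZZZ::…
5) q2 h=15  …::::::[:]ZZZZZ:…
6) q0 h=14  …::::::[:]ZZZZZZ…
7) q2 h=13  …::::::[:]ZZZZZZ…
8) q0 h=12  …::::::[:]ZZZZZZ…
9) q2 h=11  …::::::[:]ZZZZZZ…
10) q0 h=10  …::::::[:]ZZZZZZ…
11) q2 h= 9  …::::::[:]ZZZZZZ…
12) q0 h= 8  …::::::[:]ZZZZZZ…
13) q2 h= 7  …::::::[:]ZZZZZZ…
14) q0 h= 6  |::::::[:]ZZZZZZ…
15) q2 h= 5  |:::::[:]ZZZZZZ…
16) q0 h= 4  |::::[:]ZZZZZZ…
17) q2 h= 3  |:::[:]ZZZZZZ…
18) q0 h= 2  |::[:]ZZZZZZ…
19) q2 h= 1  |:[:]ZZZZZZ…
20) q0 h= 0  |[:]ZZZZZZ…
21) q2 h= 0  |[Z]ZZZZZZ…
22) q2 h= 1  |:[Z]ZZZZZZ…
23) q2 h= 2  |::[Z]ZZZZZZ…
24) q2 h= 3  |:::[Z]ZZZZZZ…
25) q2 h= 4  |::::[Z]ZZZZZZ…
26) q2 h= 5  |:::::[Z]ZZZZZZ…
27) q2 h= 6  |::::::[Z]ZZZZZZ…
28) q2 h= 7  …::::::[Z]ZZZZZZ…
29) q2 h= 8  …::::::[Z]ZZZZZZ…
30) q2 h= 9  …::::::[Z]ZZZZZZ…
31) q2 h=10  …::::::[Z]ZZZZZZ…
32) q2 h=11  …::::::[Z]ZZZZZZ…
33) q2 h=12  …::::::[Z]ZZZZZZ…
34) q2 h=13  …::::::[Z]ZZZZZZ…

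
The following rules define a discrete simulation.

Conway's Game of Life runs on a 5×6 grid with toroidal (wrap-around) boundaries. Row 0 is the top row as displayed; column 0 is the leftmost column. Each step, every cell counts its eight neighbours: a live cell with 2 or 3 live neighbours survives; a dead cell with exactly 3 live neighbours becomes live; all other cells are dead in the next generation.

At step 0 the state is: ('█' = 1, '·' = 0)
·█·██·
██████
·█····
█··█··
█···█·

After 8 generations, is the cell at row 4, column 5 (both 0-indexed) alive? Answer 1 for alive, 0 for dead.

1

step 0: ·█·██·
██████
·█····
█··█··
█···█·
step 1: ······
·····█
······
██···█
███·█·
step 2: ██···█
······
·····█
··█··█
··█···
step 3: ██····
·····█
······
······
··█··█
step 4: ██···█
█·····
······
······
██····
step 5: ·····█
██···█
······
······
·█···█
step 6: ·█··██
█····█
█·····
······
█·····
step 7: ·█··█·
·█··█·
█····█
······
█····█
step 8: ·█··█·
·█··█·
█····█
······
█····█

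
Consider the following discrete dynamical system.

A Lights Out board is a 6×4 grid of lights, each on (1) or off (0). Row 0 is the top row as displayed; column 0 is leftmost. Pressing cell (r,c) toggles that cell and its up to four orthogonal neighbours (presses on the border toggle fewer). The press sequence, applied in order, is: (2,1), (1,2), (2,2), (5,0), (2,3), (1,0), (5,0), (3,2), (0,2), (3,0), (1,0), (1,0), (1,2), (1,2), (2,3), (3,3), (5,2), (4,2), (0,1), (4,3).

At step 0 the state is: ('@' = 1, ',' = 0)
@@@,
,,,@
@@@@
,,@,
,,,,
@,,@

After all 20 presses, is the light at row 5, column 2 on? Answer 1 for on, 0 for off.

0

step 0: @@@,
,,,@
@@@@
,,@,
,,,,
@,,@
step 1: @@@,
,@,@
,,,@
,@@,
,,,,
@,,@
step 2: @@,,
,,@,
,,@@
,@@,
,,,,
@,,@
step 3: @@,,
,,,,
,@,,
,@,,
,,,,
@,,@
step 4: @@,,
,,,,
,@,,
,@,,
@,,,
,@,@
step 5: @@,,
,,,@
,@@@
,@,@
@,,,
,@,@
step 6: ,@,,
@@,@
@@@@
,@,@
@,,,
,@,@
step 7: ,@,,
@@,@
@@@@
,@,@
,,,,
@,,@
step 8: ,@,,
@@,@
@@,@
,,@,
,,@,
@,,@
step 9: ,,@@
@@@@
@@,@
,,@,
,,@,
@,,@
step 10: ,,@@
@@@@
,@,@
@@@,
@,@,
@,,@
step 11: @,@@
,,@@
@@,@
@@@,
@,@,
@,,@
step 12: ,,@@
@@@@
,@,@
@@@,
@,@,
@,,@
step 13: ,,,@
@,,,
,@@@
@@@,
@,@,
@,,@
step 14: ,,@@
@@@@
,@,@
@@@,
@,@,
@,,@
step 15: ,,@@
@@@,
,@@,
@@@@
@,@,
@,,@
step 16: ,,@@
@@@,
,@@@
@@,,
@,@@
@,,@
step 17: ,,@@
@@@,
,@@@
@@,,
@,,@
@@@,
step 18: ,,@@
@@@,
,@@@
@@@,
@@@,
@@,,
step 19: @@,@
@,@,
,@@@
@@@,
@@@,
@@,,
step 20: @@,@
@,@,
,@@@
@@@@
@@,@
@@,@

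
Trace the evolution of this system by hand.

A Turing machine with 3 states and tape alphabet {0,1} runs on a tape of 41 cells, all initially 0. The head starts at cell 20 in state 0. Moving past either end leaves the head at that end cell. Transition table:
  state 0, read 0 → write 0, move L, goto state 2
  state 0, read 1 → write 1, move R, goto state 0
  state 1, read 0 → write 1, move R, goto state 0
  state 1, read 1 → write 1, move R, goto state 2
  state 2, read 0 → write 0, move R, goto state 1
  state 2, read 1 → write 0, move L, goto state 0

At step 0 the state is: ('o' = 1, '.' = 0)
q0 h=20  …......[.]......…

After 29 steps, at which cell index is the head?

15

0) q0 h=20  …......[.]......…
1) q2 h=19  …......[.]......…
2) q1 h=20  …......[.]......…
3) q0 h=21  ….....o[.]......…
4) q2 h=20  …......[o]......…
5) q0 h=19  …......[.]......…
6) q2 h=18  …......[.]......…
7) q1 h=19  …......[.]......…
8) q0 h=20  ….....o[.]......…
9) q2 h=19  …......[o]......…
10) q0 h=18  …......[.]......…
11) q2 h=17  …......[.]......…
12) q1 h=18  …......[.]......…
13) q0 h=19  ….....o[.]......…
14) q2 h=18  …......[o]......…
15) q0 h=17  …......[.]......…
16) q2 h=16  …......[.]......…
17) q1 h=17  …......[.]......…
18) q0 h=18  ….....o[.]......…
19) q2 h=17  …......[o]......…
20) q0 h=16  …......[.]......…
21) q2 h=15  …......[.]......…
22) q1 h=16  …......[.]......…
23) q0 h=17  ….....o[.]......…
24) q2 h=16  …......[o]......…
25) q0 h=15  …......[.]......…
26) q2 h=14  …......[.]......…
27) q1 h=15  …......[.]......…
28) q0 h=16  ….....o[.]......…
29) q2 h=15  …......[o]......…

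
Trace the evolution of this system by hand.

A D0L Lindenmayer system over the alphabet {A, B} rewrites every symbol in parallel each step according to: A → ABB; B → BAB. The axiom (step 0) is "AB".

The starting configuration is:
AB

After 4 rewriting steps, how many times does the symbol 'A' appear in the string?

[0] AB
[1] ABBBAB
[2] ABBBABBABBABABBBAB
[3] ABBBABBABBABABBBABBABABBBABBABABBBABABBBABBABBABABBBAB
[4] ABBBABBABBABABBBABBABABBBABBABABBBABABBBABBABBABABBBABBABA…BBABABBBABBABBABABBBABBABABBBABBABABBBABABBBABBABBABABBBAB  (len 162)

54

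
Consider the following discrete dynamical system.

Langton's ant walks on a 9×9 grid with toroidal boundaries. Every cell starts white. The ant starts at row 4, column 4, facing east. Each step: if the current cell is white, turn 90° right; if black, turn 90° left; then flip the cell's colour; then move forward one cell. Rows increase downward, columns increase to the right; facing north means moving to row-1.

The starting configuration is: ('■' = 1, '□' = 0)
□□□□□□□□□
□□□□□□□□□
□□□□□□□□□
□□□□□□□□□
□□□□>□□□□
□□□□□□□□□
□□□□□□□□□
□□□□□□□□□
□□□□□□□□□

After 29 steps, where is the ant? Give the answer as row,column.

t=0: □□□□□□□□□
□□□□□□□□□
□□□□□□□□□
□□□□□□□□□
□□□□>□□□□
□□□□□□□□□
□□□□□□□□□
□□□□□□□□□
□□□□□□□□□
t=1: □□□□□□□□□
□□□□□□□□□
□□□□□□□□□
□□□□□□□□□
□□□□■□□□□
□□□□v□□□□
□□□□□□□□□
□□□□□□□□□
□□□□□□□□□
t=2: □□□□□□□□□
□□□□□□□□□
□□□□□□□□□
□□□□□□□□□
□□□□■□□□□
□□□<■□□□□
□□□□□□□□□
□□□□□□□□□
□□□□□□□□□
t=3: □□□□□□□□□
□□□□□□□□□
□□□□□□□□□
□□□□□□□□□
□□□^■□□□□
□□□■■□□□□
□□□□□□□□□
□□□□□□□□□
□□□□□□□□□
t=4: □□□□□□□□□
□□□□□□□□□
□□□□□□□□□
□□□□□□□□□
□□□■>□□□□
□□□■■□□□□
□□□□□□□□□
□□□□□□□□□
□□□□□□□□□
t=5: □□□□□□□□□
□□□□□□□□□
□□□□□□□□□
□□□□^□□□□
□□□■□□□□□
□□□■■□□□□
□□□□□□□□□
□□□□□□□□□
□□□□□□□□□
t=6: □□□□□□□□□
□□□□□□□□□
□□□□□□□□□
□□□□■>□□□
□□□■□□□□□
□□□■■□□□□
□□□□□□□□□
□□□□□□□□□
□□□□□□□□□
t=7: □□□□□□□□□
□□□□□□□□□
□□□□□□□□□
□□□□■■□□□
□□□■□v□□□
□□□■■□□□□
□□□□□□□□□
□□□□□□□□□
□□□□□□□□□
t=8: □□□□□□□□□
□□□□□□□□□
□□□□□□□□□
□□□□■■□□□
□□□■<■□□□
□□□■■□□□□
□□□□□□□□□
□□□□□□□□□
□□□□□□□□□
t=9: □□□□□□□□□
□□□□□□□□□
□□□□□□□□□
□□□□^■□□□
□□□■■■□□□
□□□■■□□□□
□□□□□□□□□
□□□□□□□□□
□□□□□□□□□
t=10: □□□□□□□□□
□□□□□□□□□
□□□□□□□□□
□□□<□■□□□
□□□■■■□□□
□□□■■□□□□
□□□□□□□□□
□□□□□□□□□
□□□□□□□□□
t=11: □□□□□□□□□
□□□□□□□□□
□□□^□□□□□
□□□■□■□□□
□□□■■■□□□
□□□■■□□□□
□□□□□□□□□
□□□□□□□□□
□□□□□□□□□
t=12: □□□□□□□□□
□□□□□□□□□
□□□■>□□□□
□□□■□■□□□
□□□■■■□□□
□□□■■□□□□
□□□□□□□□□
□□□□□□□□□
□□□□□□□□□
t=13: □□□□□□□□□
□□□□□□□□□
□□□■■□□□□
□□□■v■□□□
□□□■■■□□□
□□□■■□□□□
□□□□□□□□□
□□□□□□□□□
□□□□□□□□□
t=14: □□□□□□□□□
□□□□□□□□□
□□□■■□□□□
□□□<■■□□□
□□□■■■□□□
□□□■■□□□□
□□□□□□□□□
□□□□□□□□□
□□□□□□□□□
t=15: □□□□□□□□□
□□□□□□□□□
□□□■■□□□□
□□□□■■□□□
□□□v■■□□□
□□□■■□□□□
□□□□□□□□□
□□□□□□□□□
□□□□□□□□□
t=16: □□□□□□□□□
□□□□□□□□□
□□□■■□□□□
□□□□■■□□□
□□□□>■□□□
□□□■■□□□□
□□□□□□□□□
□□□□□□□□□
□□□□□□□□□
t=17: □□□□□□□□□
□□□□□□□□□
□□□■■□□□□
□□□□^■□□□
□□□□□■□□□
□□□■■□□□□
□□□□□□□□□
□□□□□□□□□
□□□□□□□□□
t=18: □□□□□□□□□
□□□□□□□□□
□□□■■□□□□
□□□<□■□□□
□□□□□■□□□
□□□■■□□□□
□□□□□□□□□
□□□□□□□□□
□□□□□□□□□
t=19: □□□□□□□□□
□□□□□□□□□
□□□^■□□□□
□□□■□■□□□
□□□□□■□□□
□□□■■□□□□
□□□□□□□□□
□□□□□□□□□
□□□□□□□□□
t=20: □□□□□□□□□
□□□□□□□□□
□□<□■□□□□
□□□■□■□□□
□□□□□■□□□
□□□■■□□□□
□□□□□□□□□
□□□□□□□□□
□□□□□□□□□
t=21: □□□□□□□□□
□□^□□□□□□
□□■□■□□□□
□□□■□■□□□
□□□□□■□□□
□□□■■□□□□
□□□□□□□□□
□□□□□□□□□
□□□□□□□□□
t=22: □□□□□□□□□
□□■>□□□□□
□□■□■□□□□
□□□■□■□□□
□□□□□■□□□
□□□■■□□□□
□□□□□□□□□
□□□□□□□□□
□□□□□□□□□
t=23: □□□□□□□□□
□□■■□□□□□
□□■v■□□□□
□□□■□■□□□
□□□□□■□□□
□□□■■□□□□
□□□□□□□□□
□□□□□□□□□
□□□□□□□□□
t=24: □□□□□□□□□
□□■■□□□□□
□□<■■□□□□
□□□■□■□□□
□□□□□■□□□
□□□■■□□□□
□□□□□□□□□
□□□□□□□□□
□□□□□□□□□
t=25: □□□□□□□□□
□□■■□□□□□
□□□■■□□□□
□□v■□■□□□
□□□□□■□□□
□□□■■□□□□
□□□□□□□□□
□□□□□□□□□
□□□□□□□□□
t=26: □□□□□□□□□
□□■■□□□□□
□□□■■□□□□
□<■■□■□□□
□□□□□■□□□
□□□■■□□□□
□□□□□□□□□
□□□□□□□□□
□□□□□□□□□
t=27: □□□□□□□□□
□□■■□□□□□
□^□■■□□□□
□■■■□■□□□
□□□□□■□□□
□□□■■□□□□
□□□□□□□□□
□□□□□□□□□
□□□□□□□□□
t=28: □□□□□□□□□
□□■■□□□□□
□■>■■□□□□
□■■■□■□□□
□□□□□■□□□
□□□■■□□□□
□□□□□□□□□
□□□□□□□□□
□□□□□□□□□
t=29: □□□□□□□□□
□□■■□□□□□
□■■■■□□□□
□■v■□■□□□
□□□□□■□□□
□□□■■□□□□
□□□□□□□□□
□□□□□□□□□
□□□□□□□□□

3,2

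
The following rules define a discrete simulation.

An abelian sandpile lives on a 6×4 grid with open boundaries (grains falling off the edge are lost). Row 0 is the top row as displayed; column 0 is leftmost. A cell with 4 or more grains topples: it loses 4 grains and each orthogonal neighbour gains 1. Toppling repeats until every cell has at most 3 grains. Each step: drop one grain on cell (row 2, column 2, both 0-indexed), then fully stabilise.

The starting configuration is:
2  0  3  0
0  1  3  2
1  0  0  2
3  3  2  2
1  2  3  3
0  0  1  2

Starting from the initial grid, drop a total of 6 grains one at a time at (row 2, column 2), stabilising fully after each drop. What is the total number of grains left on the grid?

[0] 2  0  3  0
0  1  3  2
1  0  0  2
3  3  2  2
1  2  3  3
0  0  1  2
[1] 2  0  3  0
0  1  3  2
1  0  1  2
3  3  2  2
1  2  3  3
0  0  1  2
[2] 2  0  3  0
0  1  3  2
1  0  2  2
3  3  2  2
1  2  3  3
0  0  1  2
[3] 2  0  3  0
0  1  3  2
1  0  3  2
3  3  2  2
1  2  3  3
0  0  1  2
[4] 2  1  0  1
0  2  1  3
1  1  1  3
3  3  3  2
1  2  3  3
0  0  1  2
[5] 2  1  0  1
0  2  1  3
1  1  2  3
3  3  3  2
1  2  3  3
0  0  1  2
[6] 2  1  0  1
0  2  1  3
1  1  3  3
3  3  3  2
1  2  3  3
0  0  1  2

41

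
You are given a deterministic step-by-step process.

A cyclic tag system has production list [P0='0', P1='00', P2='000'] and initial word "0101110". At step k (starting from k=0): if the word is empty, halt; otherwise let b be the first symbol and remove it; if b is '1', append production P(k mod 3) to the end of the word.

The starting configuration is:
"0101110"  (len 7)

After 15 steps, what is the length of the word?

gen 0: "0101110"  (len 7)
gen 1: "101110"  (len 6)
gen 2: "0111000"  (len 7)
gen 3: "111000"  (len 6)
gen 4: "110000"  (len 6)
gen 5: "1000000"  (len 7)
gen 6: "000000000"  (len 9)
gen 7: "00000000"  (len 8)
gen 8: "0000000"  (len 7)
gen 9: "000000"  (len 6)
gen 10: "00000"  (len 5)
gen 11: "0000"  (len 4)
gen 12: "000"  (len 3)
gen 13: "00"  (len 2)
gen 14: "0"  (len 1)
gen 15: (halted — word empty)

0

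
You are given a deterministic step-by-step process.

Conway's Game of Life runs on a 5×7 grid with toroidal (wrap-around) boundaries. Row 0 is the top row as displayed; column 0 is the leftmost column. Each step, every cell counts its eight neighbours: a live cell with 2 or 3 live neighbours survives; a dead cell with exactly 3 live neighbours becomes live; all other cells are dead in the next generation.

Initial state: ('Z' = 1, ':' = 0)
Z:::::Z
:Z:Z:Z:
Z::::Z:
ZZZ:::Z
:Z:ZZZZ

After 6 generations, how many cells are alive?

gen 0: Z:::::Z
:Z:Z:Z:
Z::::Z:
ZZZ:::Z
:Z:ZZZZ
gen 1: :Z:Z:::
:Z::ZZ:
::::ZZ:
::ZZ:::
:::ZZ::
gen 2: :::Z:Z:
::ZZ:Z:
::Z::Z:
::Z::Z:
::::Z::
gen 3: ::ZZ:Z:
::ZZ:ZZ
:ZZ::ZZ
:::ZZZ:
:::ZZZ:
gen 4: :::::::
Z::::::
ZZ:::::
:::::::
::::::Z
gen 5: :::::::
ZZ:::::
ZZ:::::
Z::::::
:::::::
gen 6: :::::::
ZZ:::::
::::::Z
ZZ:::::
:::::::

5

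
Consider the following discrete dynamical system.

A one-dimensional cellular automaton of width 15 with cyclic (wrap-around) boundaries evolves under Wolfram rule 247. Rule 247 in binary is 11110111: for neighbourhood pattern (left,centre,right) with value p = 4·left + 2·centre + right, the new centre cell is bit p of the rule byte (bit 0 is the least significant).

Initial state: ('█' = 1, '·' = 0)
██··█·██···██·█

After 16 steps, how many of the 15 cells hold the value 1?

t=0: ██··█·██···██·█
t=1: ██████·████·██·
t=2: ·██████·████·██
t=3: █·██████·████·█
t=4: ██·██████·████·
t=5: ·██·██████·████
t=6: █·██·██████·███
t=7: ██·██·██████·██
t=8: ███·██·██████·█
t=9: ████·██·██████·
t=10: ·████·██·██████
t=11: █·████·██·█████
t=12: ██·████·██·████
t=13: ███·████·██·███
t=14: ████·████·██·██
t=15: █████·████·██·█
t=16: ██████·████·██·

12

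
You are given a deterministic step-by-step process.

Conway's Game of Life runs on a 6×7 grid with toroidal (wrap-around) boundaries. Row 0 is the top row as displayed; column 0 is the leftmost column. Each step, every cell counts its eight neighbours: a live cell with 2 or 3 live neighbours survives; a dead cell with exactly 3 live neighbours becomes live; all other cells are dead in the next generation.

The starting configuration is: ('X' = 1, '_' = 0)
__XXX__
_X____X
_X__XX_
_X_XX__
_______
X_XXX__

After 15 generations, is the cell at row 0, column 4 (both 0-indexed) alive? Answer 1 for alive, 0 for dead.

gen 0: __XXX__
_X____X
_X__XX_
_X_XX__
_______
X_XXX__
gen 1: X___XX_
XX_____
_X_XXX_
__XXXX_
_X_____
_XX_X__
gen 2: X_XXXXX
XXXX___
XX___XX
_X___X_
_X___X_
XXXXXX_
gen 3: _______
_______
____XX_
_XX_XX_
___X_X_
_______
gen 4: _______
_______
___XXX_
__X___X
__XX_X_
_______
gen 5: _______
____X__
___XXX_
__X___X
__XX___
_______
gen 6: _______
___XXX_
___XXX_
__X__X_
__XX___
_______
gen 7: ____X__
___X_X_
__X___X
__X__X_
__XX___
_______
gen 8: ____X__
___XXX_
__XXXXX
_XX____
__XX___
___X___
gen 9: _____X_
__X___X
_X____X
_X___X_
_X_X___
__XXX__
gen 10: __X_XX_
X____XX
_XX__XX
_X_____
_X_X___
__XXX__
gen 11: _XX____
X_XX___
_XX__X_
_X_____
_X_XX__
_X___X_
gen 12: X__X___
X__X___
X__X___
XX_XX__
XX__X__
XX_XX__
gen 13: X__X__X
XXXXX_X
X__X__X
___XX_X
_____XX
___XX_X
gen 14: _______
____X__
_______
___XX__
X_____X
___XX__
gen 15: ___XX__
_______
___XX__
_______
_____X_
_______

1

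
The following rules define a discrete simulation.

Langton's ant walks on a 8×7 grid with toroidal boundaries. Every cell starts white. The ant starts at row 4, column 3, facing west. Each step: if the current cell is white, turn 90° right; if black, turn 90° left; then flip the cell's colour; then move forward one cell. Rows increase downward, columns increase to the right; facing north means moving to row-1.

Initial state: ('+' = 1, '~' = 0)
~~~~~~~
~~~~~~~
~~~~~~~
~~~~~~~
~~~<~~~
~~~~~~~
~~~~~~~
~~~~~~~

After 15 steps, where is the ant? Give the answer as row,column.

t=0: ~~~~~~~
~~~~~~~
~~~~~~~
~~~~~~~
~~~<~~~
~~~~~~~
~~~~~~~
~~~~~~~
t=1: ~~~~~~~
~~~~~~~
~~~~~~~
~~~^~~~
~~~+~~~
~~~~~~~
~~~~~~~
~~~~~~~
t=2: ~~~~~~~
~~~~~~~
~~~~~~~
~~~+>~~
~~~+~~~
~~~~~~~
~~~~~~~
~~~~~~~
t=3: ~~~~~~~
~~~~~~~
~~~~~~~
~~~++~~
~~~+v~~
~~~~~~~
~~~~~~~
~~~~~~~
t=4: ~~~~~~~
~~~~~~~
~~~~~~~
~~~++~~
~~~<+~~
~~~~~~~
~~~~~~~
~~~~~~~
t=5: ~~~~~~~
~~~~~~~
~~~~~~~
~~~++~~
~~~~+~~
~~~v~~~
~~~~~~~
~~~~~~~
t=6: ~~~~~~~
~~~~~~~
~~~~~~~
~~~++~~
~~~~+~~
~~<+~~~
~~~~~~~
~~~~~~~
t=7: ~~~~~~~
~~~~~~~
~~~~~~~
~~~++~~
~~^~+~~
~~++~~~
~~~~~~~
~~~~~~~
t=8: ~~~~~~~
~~~~~~~
~~~~~~~
~~~++~~
~~+>+~~
~~++~~~
~~~~~~~
~~~~~~~
t=9: ~~~~~~~
~~~~~~~
~~~~~~~
~~~++~~
~~+++~~
~~+v~~~
~~~~~~~
~~~~~~~
t=10: ~~~~~~~
~~~~~~~
~~~~~~~
~~~++~~
~~+++~~
~~+~>~~
~~~~~~~
~~~~~~~
t=11: ~~~~~~~
~~~~~~~
~~~~~~~
~~~++~~
~~+++~~
~~+~+~~
~~~~v~~
~~~~~~~
t=12: ~~~~~~~
~~~~~~~
~~~~~~~
~~~++~~
~~+++~~
~~+~+~~
~~~<+~~
~~~~~~~
t=13: ~~~~~~~
~~~~~~~
~~~~~~~
~~~++~~
~~+++~~
~~+^+~~
~~~++~~
~~~~~~~
t=14: ~~~~~~~
~~~~~~~
~~~~~~~
~~~++~~
~~+++~~
~~++>~~
~~~++~~
~~~~~~~
t=15: ~~~~~~~
~~~~~~~
~~~~~~~
~~~++~~
~~++^~~
~~++~~~
~~~++~~
~~~~~~~

4,4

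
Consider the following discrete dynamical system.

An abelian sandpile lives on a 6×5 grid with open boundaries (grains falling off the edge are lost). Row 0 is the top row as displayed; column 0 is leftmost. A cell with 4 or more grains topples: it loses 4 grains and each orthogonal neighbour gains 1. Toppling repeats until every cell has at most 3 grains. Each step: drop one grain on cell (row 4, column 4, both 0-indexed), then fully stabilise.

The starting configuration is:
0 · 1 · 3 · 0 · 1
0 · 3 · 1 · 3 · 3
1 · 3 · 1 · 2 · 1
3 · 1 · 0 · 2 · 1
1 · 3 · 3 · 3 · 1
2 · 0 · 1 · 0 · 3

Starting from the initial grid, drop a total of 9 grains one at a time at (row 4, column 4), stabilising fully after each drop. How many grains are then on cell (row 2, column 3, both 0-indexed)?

step 0: 0 · 1 · 3 · 0 · 1
0 · 3 · 1 · 3 · 3
1 · 3 · 1 · 2 · 1
3 · 1 · 0 · 2 · 1
1 · 3 · 3 · 3 · 1
2 · 0 · 1 · 0 · 3
step 1: 0 · 1 · 3 · 0 · 1
0 · 3 · 1 · 3 · 3
1 · 3 · 1 · 2 · 1
3 · 1 · 0 · 2 · 1
1 · 3 · 3 · 3 · 2
2 · 0 · 1 · 0 · 3
step 2: 0 · 1 · 3 · 0 · 1
0 · 3 · 1 · 3 · 3
1 · 3 · 1 · 2 · 1
3 · 1 · 0 · 2 · 1
1 · 3 · 3 · 3 · 3
2 · 0 · 1 · 0 · 3
step 3: 0 · 1 · 3 · 0 · 1
0 · 3 · 1 · 3 · 3
1 · 3 · 1 · 2 · 1
3 · 2 · 1 · 3 · 2
2 · 0 · 1 · 1 · 2
2 · 1 · 2 · 2 · 0
step 4: 0 · 1 · 3 · 0 · 1
0 · 3 · 1 · 3 · 3
1 · 3 · 1 · 2 · 1
3 · 2 · 1 · 3 · 2
2 · 0 · 1 · 1 · 3
2 · 1 · 2 · 2 · 0
step 5: 0 · 1 · 3 · 0 · 1
0 · 3 · 1 · 3 · 3
1 · 3 · 1 · 2 · 1
3 · 2 · 1 · 3 · 3
2 · 0 · 1 · 2 · 0
2 · 1 · 2 · 2 · 1
step 6: 0 · 1 · 3 · 0 · 1
0 · 3 · 1 · 3 · 3
1 · 3 · 1 · 2 · 1
3 · 2 · 1 · 3 · 3
2 · 0 · 1 · 2 · 1
2 · 1 · 2 · 2 · 1
step 7: 0 · 1 · 3 · 0 · 1
0 · 3 · 1 · 3 · 3
1 · 3 · 1 · 2 · 1
3 · 2 · 1 · 3 · 3
2 · 0 · 1 · 2 · 2
2 · 1 · 2 · 2 · 1
step 8: 0 · 1 · 3 · 0 · 1
0 · 3 · 1 · 3 · 3
1 · 3 · 1 · 2 · 1
3 · 2 · 1 · 3 · 3
2 · 0 · 1 · 2 · 3
2 · 1 · 2 · 2 · 1
step 9: 0 · 1 · 3 · 0 · 1
0 · 3 · 1 · 3 · 3
1 · 3 · 1 · 3 · 2
3 · 2 · 2 · 1 · 1
2 · 0 · 2 · 0 · 2
2 · 1 · 2 · 3 · 2

3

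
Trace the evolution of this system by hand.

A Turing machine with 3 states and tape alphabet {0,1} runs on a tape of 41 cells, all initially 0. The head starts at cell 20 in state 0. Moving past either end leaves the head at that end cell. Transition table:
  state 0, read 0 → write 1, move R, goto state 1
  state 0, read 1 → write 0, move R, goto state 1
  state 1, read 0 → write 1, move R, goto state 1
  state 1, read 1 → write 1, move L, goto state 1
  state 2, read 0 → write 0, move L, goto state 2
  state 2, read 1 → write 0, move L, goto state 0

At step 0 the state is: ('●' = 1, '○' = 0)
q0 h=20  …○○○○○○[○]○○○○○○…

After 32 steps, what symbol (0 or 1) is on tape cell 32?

0) q0 h=20  …○○○○○○[○]○○○○○○…
1) q1 h=21  …○○○○○●[○]○○○○○○…
2) q1 h=22  …○○○○●●[○]○○○○○○…
3) q1 h=23  …○○○●●●[○]○○○○○○…
4) q1 h=24  …○○●●●●[○]○○○○○○…
5) q1 h=25  …○●●●●●[○]○○○○○○…
6) q1 h=26  …●●●●●●[○]○○○○○○…
7) q1 h=27  …●●●●●●[○]○○○○○○…
8) q1 h=28  …●●●●●●[○]○○○○○○…
9) q1 h=29  …●●●●●●[○]○○○○○○…
10) q1 h=30  …●●●●●●[○]○○○○○○…
11) q1 h=31  …●●●●●●[○]○○○○○○…
12) q1 h=32  …●●●●●●[○]○○○○○○…
13) q1 h=33  …●●●●●●[○]○○○○○○…
14) q1 h=34  …●●●●●●[○]○○○○○○|
15) q1 h=35  …●●●●●●[○]○○○○○|
16) q1 h=36  …●●●●●●[○]○○○○|
17) q1 h=37  …●●●●●●[○]○○○|
18) q1 h=38  …●●●●●●[○]○○|
19) q1 h=39  …●●●●●●[○]○|
20) q1 h=40  …●●●●●●[○]|
21) q1 h=40  …●●●●●●[●]|
22) q1 h=39  …●●●●●●[●]●|
23) q1 h=38  …●●●●●●[●]●●|
24) q1 h=37  …●●●●●●[●]●●●|
25) q1 h=36  …●●●●●●[●]●●●●|
26) q1 h=35  …●●●●●●[●]●●●●●|
27) q1 h=34  …●●●●●●[●]●●●●●●|
28) q1 h=33  …●●●●●●[●]●●●●●●…
29) q1 h=32  …●●●●●●[●]●●●●●●…
30) q1 h=31  …●●●●●●[●]●●●●●●…
31) q1 h=30  …●●●●●●[●]●●●●●●…
32) q1 h=29  …●●●●●●[●]●●●●●●…

1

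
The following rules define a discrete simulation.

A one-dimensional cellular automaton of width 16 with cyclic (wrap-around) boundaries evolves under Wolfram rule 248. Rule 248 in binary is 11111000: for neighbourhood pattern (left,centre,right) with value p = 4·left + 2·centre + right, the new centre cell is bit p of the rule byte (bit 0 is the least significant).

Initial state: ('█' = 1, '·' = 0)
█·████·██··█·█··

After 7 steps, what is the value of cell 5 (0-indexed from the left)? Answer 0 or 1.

1

t=0: █·████·██··█·█··
t=1: ·█████████··█·█·
t=2: ·██████████··█·█
t=3: ████████████··█·
t=4: █████████████··█
t=5: ██████████████·█
t=6: ████████████████
t=7: ████████████████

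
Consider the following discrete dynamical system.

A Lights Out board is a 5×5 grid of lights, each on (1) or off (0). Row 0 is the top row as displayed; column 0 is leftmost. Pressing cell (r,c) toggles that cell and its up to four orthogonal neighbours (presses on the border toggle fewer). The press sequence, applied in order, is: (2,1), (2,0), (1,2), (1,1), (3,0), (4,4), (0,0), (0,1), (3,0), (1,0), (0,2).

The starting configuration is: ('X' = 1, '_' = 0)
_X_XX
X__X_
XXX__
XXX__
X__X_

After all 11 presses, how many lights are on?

0) _X_XX
X__X_
XXX__
XXX__
X__X_
1) _X_XX
XX_X_
_____
X_X__
X__X_
2) _X_XX
_X_X_
XX___
__X__
X__X_
3) _XXXX
__X__
XXX__
__X__
X__X_
4) __XXX
XX___
X_X__
__X__
X__X_
5) __XXX
XX___
__X__
XXX__
___X_
6) __XXX
XX___
__X__
XXX_X
____X
7) XXXXX
_X___
__X__
XXX_X
____X
8) ___XX
_____
__X__
XXX_X
____X
9) ___XX
_____
X_X__
__X_X
X___X
10) X__XX
XX___
__X__
__X_X
X___X
11) XXX_X
XXX__
__X__
__X_X
X___X

12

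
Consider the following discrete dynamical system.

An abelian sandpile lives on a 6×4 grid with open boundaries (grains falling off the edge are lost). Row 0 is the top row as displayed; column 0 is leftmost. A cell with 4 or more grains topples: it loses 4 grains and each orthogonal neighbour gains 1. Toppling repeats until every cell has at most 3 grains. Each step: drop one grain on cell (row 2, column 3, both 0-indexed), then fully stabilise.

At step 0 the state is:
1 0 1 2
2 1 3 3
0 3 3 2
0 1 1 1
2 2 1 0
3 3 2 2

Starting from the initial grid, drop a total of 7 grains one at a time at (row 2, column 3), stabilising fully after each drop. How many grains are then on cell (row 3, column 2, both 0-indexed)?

0) 1 0 1 2
2 1 3 3
0 3 3 2
0 1 1 1
2 2 1 0
3 3 2 2
1) 1 0 1 2
2 1 3 3
0 3 3 3
0 1 1 1
2 2 1 0
3 3 2 2
2) 1 0 2 3
2 3 1 1
1 0 2 2
0 2 2 2
2 2 1 0
3 3 2 2
3) 1 0 2 3
2 3 1 1
1 0 2 3
0 2 2 2
2 2 1 0
3 3 2 2
4) 1 0 2 3
2 3 1 2
1 0 3 0
0 2 2 3
2 2 1 0
3 3 2 2
5) 1 0 2 3
2 3 1 2
1 0 3 1
0 2 2 3
2 2 1 0
3 3 2 2
6) 1 0 2 3
2 3 1 2
1 0 3 2
0 2 2 3
2 2 1 0
3 3 2 2
7) 1 0 2 3
2 3 1 2
1 0 3 3
0 2 2 3
2 2 1 0
3 3 2 2

2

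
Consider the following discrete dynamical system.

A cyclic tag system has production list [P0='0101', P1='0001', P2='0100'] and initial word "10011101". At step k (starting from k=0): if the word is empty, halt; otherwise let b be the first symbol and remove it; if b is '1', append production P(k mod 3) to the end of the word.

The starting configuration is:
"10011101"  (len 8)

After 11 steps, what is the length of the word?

[0] "10011101"  (len 8)
[1] "00111010101"  (len 11)
[2] "0111010101"  (len 10)
[3] "111010101"  (len 9)
[4] "110101010101"  (len 12)
[5] "101010101010001"  (len 15)
[6] "010101010100010100"  (len 18)
[7] "10101010100010100"  (len 17)
[8] "01010101000101000001"  (len 20)
[9] "1010101000101000001"  (len 19)
[10] "0101010001010000010101"  (len 22)
[11] "101010001010000010101"  (len 21)

21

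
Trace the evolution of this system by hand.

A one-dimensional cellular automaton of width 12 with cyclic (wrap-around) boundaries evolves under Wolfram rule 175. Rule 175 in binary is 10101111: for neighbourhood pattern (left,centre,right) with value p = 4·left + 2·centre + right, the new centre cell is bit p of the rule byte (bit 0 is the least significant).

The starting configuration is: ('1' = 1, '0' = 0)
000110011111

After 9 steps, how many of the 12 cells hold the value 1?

8

gen 0: 000110011111
gen 1: 011100111110
gen 2: 111001111100
gen 3: 110011111001
gen 4: 100111110011
gen 5: 001111100111
gen 6: 011111001110
gen 7: 111110011100
gen 8: 111100111001
gen 9: 111001110011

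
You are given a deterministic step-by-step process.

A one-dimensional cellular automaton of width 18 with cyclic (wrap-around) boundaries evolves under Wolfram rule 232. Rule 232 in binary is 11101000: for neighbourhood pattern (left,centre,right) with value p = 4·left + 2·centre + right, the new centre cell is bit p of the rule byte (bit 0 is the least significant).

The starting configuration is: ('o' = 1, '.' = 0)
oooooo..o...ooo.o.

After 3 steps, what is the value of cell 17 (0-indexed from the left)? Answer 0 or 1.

1

k=0  oooooo..o...ooo.o.
k=1  oooooo......oooo.o
k=2  oooooo......oooooo
k=3  oooooo......oooooo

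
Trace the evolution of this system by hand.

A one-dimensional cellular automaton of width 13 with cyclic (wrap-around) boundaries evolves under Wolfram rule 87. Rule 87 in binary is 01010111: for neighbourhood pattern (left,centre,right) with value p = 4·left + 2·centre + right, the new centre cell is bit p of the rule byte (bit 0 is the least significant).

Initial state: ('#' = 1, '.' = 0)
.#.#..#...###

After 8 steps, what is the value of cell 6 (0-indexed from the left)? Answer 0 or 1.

[0] .#.#..#...###
[1] .#.#######..#
[2] .#.......####
[3] .########...#
[4] ........#####
[5] ########....#
[6] .......#####.
[7] #######....##
[8] ......#####..

1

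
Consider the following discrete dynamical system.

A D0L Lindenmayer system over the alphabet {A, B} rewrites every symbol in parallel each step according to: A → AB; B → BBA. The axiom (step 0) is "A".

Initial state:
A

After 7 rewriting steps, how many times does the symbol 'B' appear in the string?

k=0  A
k=1  AB
k=2  ABBBA
k=3  ABBBABBABBAAB
k=4  ABBBABBABBAABBBABBAABBBABBAABABBBA
k=5  ABBBABBABBAABBBABBAABBBABBAABABBBABBABBAABBBABBAABABBBABBABBAABBBABBAABABBBAABBBABBABBAAB
k=6  ABBBABBABBAABBBABBAABBBABBAABABBBABBABBAABBBABBAABABBBABBA…ABBAABABBBAABBBABBABBAABABBBABBABBAABBBABBAABBBABBAABABBBA  (len 233)
k=7  ABBBABBABBAABBBABBAABBBABBAABABBBABBABBAABBBABBAABABBBABBA…BBABBABBAABBBABBAABABBBABBABBAABBBABBAABABBBAABBBABBABBAAB  (len 610)

377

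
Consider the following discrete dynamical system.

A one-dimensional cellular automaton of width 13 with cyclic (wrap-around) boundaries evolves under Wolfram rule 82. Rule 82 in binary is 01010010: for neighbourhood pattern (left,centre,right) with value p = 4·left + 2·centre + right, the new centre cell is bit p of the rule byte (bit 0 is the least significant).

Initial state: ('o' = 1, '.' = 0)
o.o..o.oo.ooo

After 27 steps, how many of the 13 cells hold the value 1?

t=0: o.o..o.oo.ooo
t=1: o..oo...o....
t=2: .oo.oo.o.o..o
t=3: ..o..o....oo.
t=4: .o.oo.o..o.oo
t=5: ....o..oo...o
t=6: o..o.oo.oo.o.
t=7: .oo...o..o...
t=8: o.oo.o.oo.o..
t=9: ...o....o..oo
t=10: o.o.o..o.oo.o
t=11: o....oo...o..
t=12: .o..o.oo.o.oo
t=13: ..oo...o....o
t=14: oo.oo.o.o..o.
t=15: .o..o....oo..
t=16: o.oo.o..o.oo.
t=17: ...o..oo...o.
t=18: ..o.oo.oo.o.o
t=19: oo...o..o....
t=20: .oo.o.oo.o..o
t=21: ..o....o..oo.
t=22: .o.o..o.oo.oo
t=23: ....oo...o..o
t=24: o..o.oo.o.oo.
t=25: .oo...o....o.
t=26: o.oo.o.o..o.o
t=27: o..o....oo...

4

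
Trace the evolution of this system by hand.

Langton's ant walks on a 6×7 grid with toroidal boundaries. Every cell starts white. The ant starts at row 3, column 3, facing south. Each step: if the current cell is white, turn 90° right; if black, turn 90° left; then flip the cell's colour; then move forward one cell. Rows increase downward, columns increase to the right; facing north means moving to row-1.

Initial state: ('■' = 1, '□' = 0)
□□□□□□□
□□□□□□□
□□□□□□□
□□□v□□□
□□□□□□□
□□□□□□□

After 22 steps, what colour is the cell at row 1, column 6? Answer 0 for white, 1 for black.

1

t=0: □□□□□□□
□□□□□□□
□□□□□□□
□□□v□□□
□□□□□□□
□□□□□□□
t=1: □□□□□□□
□□□□□□□
□□□□□□□
□□<■□□□
□□□□□□□
□□□□□□□
t=2: □□□□□□□
□□□□□□□
□□^□□□□
□□■■□□□
□□□□□□□
□□□□□□□
t=3: □□□□□□□
□□□□□□□
□□■>□□□
□□■■□□□
□□□□□□□
□□□□□□□
t=4: □□□□□□□
□□□□□□□
□□■■□□□
□□■v□□□
□□□□□□□
□□□□□□□
t=5: □□□□□□□
□□□□□□□
□□■■□□□
□□■□>□□
□□□□□□□
□□□□□□□
t=6: □□□□□□□
□□□□□□□
□□■■□□□
□□■□■□□
□□□□v□□
□□□□□□□
t=7: □□□□□□□
□□□□□□□
□□■■□□□
□□■□■□□
□□□<■□□
□□□□□□□
t=8: □□□□□□□
□□□□□□□
□□■■□□□
□□■^■□□
□□□■■□□
□□□□□□□
t=9: □□□□□□□
□□□□□□□
□□■■□□□
□□■■>□□
□□□■■□□
□□□□□□□
t=10: □□□□□□□
□□□□□□□
□□■■^□□
□□■■□□□
□□□■■□□
□□□□□□□
t=11: □□□□□□□
□□□□□□□
□□■■■>□
□□■■□□□
□□□■■□□
□□□□□□□
t=12: □□□□□□□
□□□□□□□
□□■■■■□
□□■■□v□
□□□■■□□
□□□□□□□
t=13: □□□□□□□
□□□□□□□
□□■■■■□
□□■■<■□
□□□■■□□
□□□□□□□
t=14: □□□□□□□
□□□□□□□
□□■■^■□
□□■■■■□
□□□■■□□
□□□□□□□
t=15: □□□□□□□
□□□□□□□
□□■<□■□
□□■■■■□
□□□■■□□
□□□□□□□
t=16: □□□□□□□
□□□□□□□
□□■□□■□
□□■v■■□
□□□■■□□
□□□□□□□
t=17: □□□□□□□
□□□□□□□
□□■□□■□
□□■□>■□
□□□■■□□
□□□□□□□
t=18: □□□□□□□
□□□□□□□
□□■□^■□
□□■□□■□
□□□■■□□
□□□□□□□
t=19: □□□□□□□
□□□□□□□
□□■□■>□
□□■□□■□
□□□■■□□
□□□□□□□
t=20: □□□□□□□
□□□□□^□
□□■□■□□
□□■□□■□
□□□■■□□
□□□□□□□
t=21: □□□□□□□
□□□□□■>
□□■□■□□
□□■□□■□
□□□■■□□
□□□□□□□
t=22: □□□□□□□
□□□□□■■
□□■□■□v
□□■□□■□
□□□■■□□
□□□□□□□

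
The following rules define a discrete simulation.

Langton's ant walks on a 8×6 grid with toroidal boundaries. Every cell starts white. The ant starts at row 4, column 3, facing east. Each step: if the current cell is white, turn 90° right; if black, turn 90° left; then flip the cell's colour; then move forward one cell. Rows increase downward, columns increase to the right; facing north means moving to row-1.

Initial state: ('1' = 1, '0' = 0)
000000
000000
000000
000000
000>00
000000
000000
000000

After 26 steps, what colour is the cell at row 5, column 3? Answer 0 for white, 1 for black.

gen 0: 000000
000000
000000
000000
000>00
000000
000000
000000
gen 1: 000000
000000
000000
000000
000100
000v00
000000
000000
gen 2: 000000
000000
000000
000000
000100
00<100
000000
000000
gen 3: 000000
000000
000000
000000
00^100
001100
000000
000000
gen 4: 000000
000000
000000
000000
001>00
001100
000000
000000
gen 5: 000000
000000
000000
000^00
001000
001100
000000
000000
gen 6: 000000
000000
000000
0001>0
001000
001100
000000
000000
gen 7: 000000
000000
000000
000110
0010v0
001100
000000
000000
gen 8: 000000
000000
000000
000110
001<10
001100
000000
000000
gen 9: 000000
000000
000000
000^10
001110
001100
000000
000000
gen 10: 000000
000000
000000
00<010
001110
001100
000000
000000
gen 11: 000000
000000
00^000
001010
001110
001100
000000
000000
gen 12: 000000
000000
001>00
001010
001110
001100
000000
000000
gen 13: 000000
000000
001100
001v10
001110
001100
000000
000000
gen 14: 000000
000000
001100
00<110
001110
001100
000000
000000
gen 15: 000000
000000
001100
000110
00v110
001100
000000
000000
gen 16: 000000
000000
001100
000110
000>10
001100
000000
000000
gen 17: 000000
000000
001100
000^10
000010
001100
000000
000000
gen 18: 000000
000000
001100
00<010
000010
001100
000000
000000
gen 19: 000000
000000
00^100
001010
000010
001100
000000
000000
gen 20: 000000
000000
0<0100
001010
000010
001100
000000
000000
gen 21: 000000
0^0000
010100
001010
000010
001100
000000
000000
gen 22: 000000
01>000
010100
001010
000010
001100
000000
000000
gen 23: 000000
011000
01v100
001010
000010
001100
000000
000000
gen 24: 000000
011000
0<1100
001010
000010
001100
000000
000000
gen 25: 000000
011000
001100
0v1010
000010
001100
000000
000000
gen 26: 000000
011000
001100
<11010
000010
001100
000000
000000

1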